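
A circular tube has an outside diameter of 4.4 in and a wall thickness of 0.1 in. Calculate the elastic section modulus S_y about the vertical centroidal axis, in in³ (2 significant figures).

S_y ≈ 1.4 in³

Treat the section as a set of non-overlapping primitives; coordinates are from the bounding-box lower-left.
Outer circle: ⌀4.4, A = 15.21 in², x = 2.2 in, Ī = 18.4 in⁴.
Bore (subtracted): ⌀4.2, A = 13.85 in², x = 2.2 in, Ī = 15.27 in⁴.
By symmetry the centroid is at mid-width, x̄ = 2.2 in.
All pieces are centred on the vertical centroidal axis, so I = ΣĪ (holes subtracted) = 3.124 in⁴.
Extreme fibre distance c = 2.2 in; S = I/c = 1.42 in³.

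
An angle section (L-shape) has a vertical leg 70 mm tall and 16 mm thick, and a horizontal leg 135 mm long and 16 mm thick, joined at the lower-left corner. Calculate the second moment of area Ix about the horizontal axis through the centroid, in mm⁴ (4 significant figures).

Ix ≈ 1.012 × 10⁶ mm⁴

Treat the section as a set of non-overlapping primitives; coordinates are from the bounding-box lower-left.
Vertical leg: 16 × 70, A = 1 120 mm², y = 35 mm, Ī = 457 333 mm⁴.
Horizontal leg (remainder): 119 × 16, A = 1 904 mm², y = 8 mm, Ī = 40618.7 mm⁴.
Centroid: ȳ = ΣA·y / ΣA = 18 mm.
Transfer each piece to the horizontal axis through the centroid using Ī + A·d² with d = y − 18:
  vertical leg: d = 17 mm → contributes +781 013 mm⁴
  horizontal leg (remainder): d = -10 mm → contributes +231 019 mm⁴
Total I = 1 012 032 mm⁴.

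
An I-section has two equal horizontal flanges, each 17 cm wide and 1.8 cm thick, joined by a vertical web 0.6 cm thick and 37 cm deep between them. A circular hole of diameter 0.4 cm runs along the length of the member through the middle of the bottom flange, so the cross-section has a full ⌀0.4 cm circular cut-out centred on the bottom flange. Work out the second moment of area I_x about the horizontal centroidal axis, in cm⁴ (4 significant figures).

Treat the section as a set of non-overlapping primitives; coordinates are from the bounding-box lower-left.
Bottom flange: 17 × 1.8, A = 30.6 cm², y = 0.9 cm, Ī = 8.262 cm⁴.
Web: 0.6 × 37, A = 22.2 cm², y = 20.3 cm, Ī = 2532.65 cm⁴.
Top flange: 17 × 1.8, A = 30.6 cm², y = 39.7 cm, Ī = 8.262 cm⁴.
Hole (subtracted): ⌀0.4, A = 0.125664 cm², y = 0.9 cm, Ī = 0.00125664 cm⁴.
Centroid: ȳ = ΣA·y / ΣA = 20.3293 cm.
Transfer each piece to the horizontal centroidal axis using Ī + A·d² with d = y − 20.3293:
  bottom flange: d = -19.4293 cm → contributes +11559.7 cm⁴
  web: d = -0.0292752 cm → contributes +2532.67 cm⁴
  top flange: d = 19.3707 cm → contributes +11490.1 cm⁴
  hole: d = -19.4293 cm → contributes −47.4389 cm⁴
Total I = 25 535 cm⁴.

I_x ≈ 2.554 × 10⁴ cm⁴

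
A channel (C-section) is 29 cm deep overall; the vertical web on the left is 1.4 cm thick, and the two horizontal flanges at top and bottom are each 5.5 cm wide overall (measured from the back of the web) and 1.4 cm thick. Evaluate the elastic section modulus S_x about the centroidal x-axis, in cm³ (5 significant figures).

S_x ≈ 347.14 cm³

Decompose the section into non-overlapping parts with the origin at the bottom-left of its bounding rectangle.
Web: 1.4 × 29, A = 40.6 cm², y = 14.5 cm, Ī = 2845.383 cm⁴.
Top flange (beyond web): 4.1 × 1.4, A = 5.74 cm², y = 28.3 cm, Ī = 0.9375333 cm⁴.
Bottom flange (beyond web): 4.1 × 1.4, A = 5.74 cm², y = 0.7 cm, Ī = 0.9375333 cm⁴.
By symmetry the centroid is at mid-height, ȳ = 14.5 cm.
Transfer each piece to the centroidal x-axis using Ī + A·d² with d = y − 14.5:
  web: d = 0 cm → contributes +2845.383 cm⁴
  top flange (beyond web): d = 13.8 cm → contributes +1094.063 cm⁴
  bottom flange (beyond web): d = -13.8 cm → contributes +1094.063 cm⁴
Total I = 5033.51 cm⁴.
Extreme fibre distance c = 14.5 cm; S = I/c = 347.1386 cm³.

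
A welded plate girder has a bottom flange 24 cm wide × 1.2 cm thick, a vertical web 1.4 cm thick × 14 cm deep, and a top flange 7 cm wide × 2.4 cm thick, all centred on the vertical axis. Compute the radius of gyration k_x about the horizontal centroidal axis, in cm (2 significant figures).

k_x ≈ 6.8 cm

Break the section into simple shapes (no overlaps), measuring from the bottom-left corner of the bounding box.
Bottom plate: 24 × 1.2, A = 28.8 cm², y = 0.6 cm, Ī = 3.456 cm⁴.
Web plate: 1.4 × 14, A = 19.6 cm², y = 8.2 cm, Ī = 320.1 cm⁴.
Top plate: 7 × 2.4, A = 16.8 cm², y = 16.4 cm, Ī = 8.064 cm⁴.
Centroid: ȳ = ΣA·y / ΣA = 6.956 cm.
Transfer each piece to the horizontal centroidal axis using Ī + A·d² with d = y − 6.956:
  bottom plate: d = -6.356 cm → contributes +1 167 cm⁴
  web plate: d = 1.244 cm → contributes +350.5 cm⁴
  top plate: d = 9.444 cm → contributes +1 506 cm⁴
Total I = 3 024 cm⁴.
Radius of gyration: k = √(I/A) = √(3 024 / 65.2) = 6.81 cm.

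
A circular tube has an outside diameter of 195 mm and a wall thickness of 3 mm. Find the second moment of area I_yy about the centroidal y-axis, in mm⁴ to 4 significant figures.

Split into non-overlapping primitives; take the origin at the lower-left of the bounding box.
Outer circle: ⌀195, A = 29864.8 mm², x = 97.5 mm, Ī = 70 975 481 mm⁴.
Bore (subtracted): ⌀189, A = 28055.2 mm², x = 97.5 mm, Ī = 62 635 005 mm⁴.
By symmetry the centroid is at mid-width, x̄ = 97.5 mm.
All pieces are centred on the centroidal y-axis, so I = ΣĪ (holes subtracted) = 8 340 476 mm⁴.

I_yy ≈ 8.340 × 10⁶ mm⁴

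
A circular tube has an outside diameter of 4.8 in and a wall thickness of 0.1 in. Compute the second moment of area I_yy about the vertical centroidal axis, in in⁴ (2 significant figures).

Break the section into simple shapes (no overlaps), measuring from the bottom-left corner of the bounding box.
Outer circle: ⌀4.8, A = 18.1 in², x = 2.4 in, Ī = 26.06 in⁴.
Bore (subtracted): ⌀4.6, A = 16.62 in², x = 2.4 in, Ī = 21.98 in⁴.
By symmetry the centroid is at mid-width, x̄ = 2.4 in.
All pieces are centred on the vertical centroidal axis, so I = ΣĪ (holes subtracted) = 4.079 in⁴.

I_yy ≈ 4.1 in⁴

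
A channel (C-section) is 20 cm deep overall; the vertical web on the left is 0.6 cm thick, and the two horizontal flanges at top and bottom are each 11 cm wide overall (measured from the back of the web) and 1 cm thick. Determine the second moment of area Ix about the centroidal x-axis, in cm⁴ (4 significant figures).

Treat the section as a set of non-overlapping primitives; coordinates are from the bounding-box lower-left.
Web: 0.6 × 20, A = 12 cm², y = 10 cm, Ī = 400 cm⁴.
Top flange (beyond web): 10.4 × 1, A = 10.4 cm², y = 19.5 cm, Ī = 0.866667 cm⁴.
Bottom flange (beyond web): 10.4 × 1, A = 10.4 cm², y = 0.5 cm, Ī = 0.866667 cm⁴.
By symmetry the centroid is at mid-height, ȳ = 10 cm.
Transfer each piece to the centroidal x-axis using Ī + A·d² with d = y − 10:
  web: d = 0 cm → contributes +400 cm⁴
  top flange (beyond web): d = 9.5 cm → contributes +939.467 cm⁴
  bottom flange (beyond web): d = -9.5 cm → contributes +939.467 cm⁴
Total I = 2278.93 cm⁴.

Ix ≈ 2279 cm⁴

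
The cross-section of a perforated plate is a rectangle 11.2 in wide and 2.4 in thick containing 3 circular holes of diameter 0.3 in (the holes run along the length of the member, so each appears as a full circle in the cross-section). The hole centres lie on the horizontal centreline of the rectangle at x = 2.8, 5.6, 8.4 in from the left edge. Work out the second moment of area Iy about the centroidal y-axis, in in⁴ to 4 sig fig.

Treat the section as a set of non-overlapping primitives; coordinates are from the bounding-box lower-left.
Plate: 11.2 × 2.4, A = 26.88 in², x = 5.6 in, Ī = 280.986 in⁴.
Hole 1 (subtracted): ⌀0.3, A = 0.0706858 in², x = 2.8 in, Ī = 0.000397608 in⁴.
Hole 2 (subtracted): ⌀0.3, A = 0.0706858 in², x = 5.6 in, Ī = 0.000397608 in⁴.
Hole 3 (subtracted): ⌀0.3, A = 0.0706858 in², x = 8.4 in, Ī = 0.000397608 in⁴.
By symmetry the centroid is at mid-width, x̄ = 5.6 in.
Transfer each piece to the centroidal y-axis using Ī + A·d² with d = x − 5.6:
  plate: d = 0 in → contributes +280.986 in⁴
  hole 1: d = -2.8 in → contributes −0.554575 in⁴
  hole 2: d = 0 in → contributes −0.000397608 in⁴
  hole 3: d = 2.8 in → contributes −0.554575 in⁴
Total I = 279.876 in⁴.

Iy ≈ 279.9 in⁴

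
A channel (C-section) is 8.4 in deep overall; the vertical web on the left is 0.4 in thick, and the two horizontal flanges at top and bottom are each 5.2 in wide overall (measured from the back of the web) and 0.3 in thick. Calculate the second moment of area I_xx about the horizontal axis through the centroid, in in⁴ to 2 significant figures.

I_xx ≈ 67 in⁴

Break the section into simple shapes (no overlaps), measuring from the bottom-left corner of the bounding box.
Web: 0.4 × 8.4, A = 3.36 in², y = 4.2 in, Ī = 19.76 in⁴.
Top flange (beyond web): 4.8 × 0.3, A = 1.44 in², y = 8.25 in, Ī = 0.0108 in⁴.
Bottom flange (beyond web): 4.8 × 0.3, A = 1.44 in², y = 0.15 in, Ī = 0.0108 in⁴.
By symmetry the centroid is at mid-height, ȳ = 4.2 in.
Transfer each piece to the horizontal axis through the centroid using Ī + A·d² with d = y − 4.2:
  web: d = 0 in → contributes +19.76 in⁴
  top flange (beyond web): d = 4.05 in → contributes +23.63 in⁴
  bottom flange (beyond web): d = -4.05 in → contributes +23.63 in⁴
Total I = 67.02 in⁴.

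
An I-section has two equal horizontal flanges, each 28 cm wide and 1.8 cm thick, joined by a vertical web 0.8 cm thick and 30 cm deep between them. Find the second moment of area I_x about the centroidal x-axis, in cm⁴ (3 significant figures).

Treat the section as a set of non-overlapping primitives; coordinates are from the bounding-box lower-left.
Bottom flange: 28 × 1.8, A = 50.4 cm², y = 0.9 cm, Ī = 13.608 cm⁴.
Web: 0.8 × 30, A = 24 cm², y = 16.8 cm, Ī = 1 800 cm⁴.
Top flange: 28 × 1.8, A = 50.4 cm², y = 32.7 cm, Ī = 13.608 cm⁴.
By symmetry the centroid is at mid-height, ȳ = 16.8 cm.
Transfer each piece to the centroidal x-axis using Ī + A·d² with d = y − 16.8:
  bottom flange: d = -15.9 cm → contributes +12 755 cm⁴
  web: d = 0 cm → contributes +1 800 cm⁴
  top flange: d = 15.9 cm → contributes +12 755 cm⁴
Total I = 27 310 cm⁴.

I_x ≈ 2.73 × 10⁴ cm⁴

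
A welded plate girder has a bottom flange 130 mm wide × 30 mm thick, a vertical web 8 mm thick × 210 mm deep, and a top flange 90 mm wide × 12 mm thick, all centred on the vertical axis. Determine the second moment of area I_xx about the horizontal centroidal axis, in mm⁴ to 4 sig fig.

I_xx ≈ 5.775 × 10⁷ mm⁴

Split into non-overlapping primitives; take the origin at the lower-left of the bounding box.
Bottom plate: 130 × 30, A = 3 900 mm², y = 15 mm, Ī = 292 500 mm⁴.
Web plate: 8 × 210, A = 1 680 mm², y = 135 mm, Ī = 6 174 000 mm⁴.
Top plate: 90 × 12, A = 1 080 mm², y = 246 mm, Ī = 12 960 mm⁴.
Centroid: ȳ = ΣA·y / ΣA = 82.7297 mm.
Transfer each piece to the horizontal centroidal axis using Ī + A·d² with d = y − 82.7297:
  bottom plate: d = -67.7297 mm → contributes +18 183 034 mm⁴
  web plate: d = 52.2703 mm → contributes +10 764 064 mm⁴
  top plate: d = 163.27 mm → contributes +28 802 716 mm⁴
Total I = 57 749 814 mm⁴.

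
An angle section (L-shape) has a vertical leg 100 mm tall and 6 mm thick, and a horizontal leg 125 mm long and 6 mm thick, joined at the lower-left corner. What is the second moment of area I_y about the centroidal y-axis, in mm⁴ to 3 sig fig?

Decompose the section into non-overlapping parts with the origin at the bottom-left of its bounding rectangle.
Vertical leg: 6 × 100, A = 600 mm², x = 3 mm, Ī = 1 800 mm⁴.
Horizontal leg (remainder): 119 × 6, A = 714 mm², x = 65.5 mm, Ī = 842 580 mm⁴.
Centroid: x̄ = ΣA·x / ΣA = 36.961 mm.
Transfer each piece to the centroidal y-axis using Ī + A·d² with d = x − 36.961:
  vertical leg: d = -33.961 mm → contributes +693 817 mm⁴
  horizontal leg (remainder): d = 28.539 mm → contributes +1 424 107 mm⁴
Total I = 2 117 924 mm⁴.

I_y ≈ 2.12 × 10⁶ mm⁴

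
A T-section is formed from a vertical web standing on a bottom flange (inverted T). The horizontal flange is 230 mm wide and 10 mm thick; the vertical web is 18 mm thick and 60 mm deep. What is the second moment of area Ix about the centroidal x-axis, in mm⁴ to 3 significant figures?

Break the section into simple shapes (no overlaps), measuring from the bottom-left corner of the bounding box.
Flange: 230 × 10, A = 2 300 mm², y = 5 mm, Ī = 19 167 mm⁴.
Web: 18 × 60, A = 1 080 mm², y = 40 mm, Ī = 324 000 mm⁴.
Centroid: ȳ = ΣA·y / ΣA = 16.183 mm.
Transfer each piece to the centroidal x-axis using Ī + A·d² with d = y − 16.183:
  flange: d = -11.183 mm → contributes +306 826 mm⁴
  web: d = 23.817 mm → contributes +936 607 mm⁴
Total I = 1 243 433 mm⁴.

Ix ≈ 1.24 × 10⁶ mm⁴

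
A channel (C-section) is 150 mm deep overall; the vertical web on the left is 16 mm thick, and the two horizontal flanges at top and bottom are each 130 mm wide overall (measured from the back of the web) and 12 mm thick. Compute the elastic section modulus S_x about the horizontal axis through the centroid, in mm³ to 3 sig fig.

Decompose the section into non-overlapping parts with the origin at the bottom-left of its bounding rectangle.
Web: 16 × 150, A = 2 400 mm², y = 75 mm, Ī = 4 500 000 mm⁴.
Top flange (beyond web): 114 × 12, A = 1 368 mm², y = 144 mm, Ī = 16 416 mm⁴.
Bottom flange (beyond web): 114 × 12, A = 1 368 mm², y = 6 mm, Ī = 16 416 mm⁴.
By symmetry the centroid is at mid-height, ȳ = 75 mm.
Transfer each piece to the horizontal axis through the centroid using Ī + A·d² with d = y − 75:
  web: d = 0 mm → contributes +4 500 000 mm⁴
  top flange (beyond web): d = 69 mm → contributes +6 529 464 mm⁴
  bottom flange (beyond web): d = -69 mm → contributes +6 529 464 mm⁴
Total I = 17 558 928 mm⁴.
Extreme fibre distance c = 75 mm; S = I/c = 234 119 mm³.

S_x ≈ 2.34 × 10⁵ mm³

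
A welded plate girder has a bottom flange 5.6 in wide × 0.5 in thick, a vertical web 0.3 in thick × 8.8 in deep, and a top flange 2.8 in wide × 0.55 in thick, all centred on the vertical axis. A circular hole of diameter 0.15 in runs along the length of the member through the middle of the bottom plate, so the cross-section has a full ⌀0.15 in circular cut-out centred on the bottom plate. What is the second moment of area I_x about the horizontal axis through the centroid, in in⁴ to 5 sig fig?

Treat the section as a set of non-overlapping primitives; coordinates are from the bounding-box lower-left.
Bottom plate: 5.6 × 0.5, A = 2.8 in², y = 0.25 in, Ī = 0.05833333 in⁴.
Web plate: 0.3 × 8.8, A = 2.64 in², y = 4.9 in, Ī = 17.0368 in⁴.
Top plate: 2.8 × 0.55, A = 1.54 in², y = 9.575 in, Ī = 0.03882083 in⁴.
Hole (subtracted): ⌀0.15, A = 0.01767146 in², y = 0.25 in, Ī = 0.00002485049 in⁴.
Centroid: ȳ = ΣA·y / ΣA = 4.075803 in.
Transfer each piece to the horizontal axis through the centroid using Ī + A·d² with d = y − 4.075803:
  bottom plate: d = -3.825803 in → contributes +41.04129 in⁴
  web plate: d = 0.8241966 in → contributes +18.83015 in⁴
  top plate: d = 5.499197 in → contributes +46.61021 in⁴
  hole: d = -3.825803 in → contributes −0.258678 in⁴
Total I = 106.223 in⁴.

I_x ≈ 106.22 in⁴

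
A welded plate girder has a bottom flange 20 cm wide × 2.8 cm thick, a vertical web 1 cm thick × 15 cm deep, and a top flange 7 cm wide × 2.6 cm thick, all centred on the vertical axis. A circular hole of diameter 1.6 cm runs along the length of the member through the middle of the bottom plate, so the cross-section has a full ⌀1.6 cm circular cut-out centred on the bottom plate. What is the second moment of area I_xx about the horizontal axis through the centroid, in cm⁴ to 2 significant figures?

Treat the section as a set of non-overlapping primitives; coordinates are from the bounding-box lower-left.
Bottom plate: 20 × 2.8, A = 56 cm², y = 1.4 cm, Ī = 36.59 cm⁴.
Web plate: 1 × 15, A = 15 cm², y = 10.3 cm, Ī = 281.3 cm⁴.
Top plate: 7 × 2.6, A = 18.2 cm², y = 19.1 cm, Ī = 10.25 cm⁴.
Hole (subtracted): ⌀1.6, A = 2.011 cm², y = 1.4 cm, Ī = 0.3217 cm⁴.
Centroid: ȳ = ΣA·y / ΣA = 6.626 cm.
Transfer each piece to the horizontal axis through the centroid using Ī + A·d² with d = y − 6.626:
  bottom plate: d = -5.226 cm → contributes +1 566 cm⁴
  web plate: d = 3.674 cm → contributes +483.7 cm⁴
  top plate: d = 12.47 cm → contributes +2 842 cm⁴
  hole: d = -5.226 cm → contributes −55.23 cm⁴
Total I = 4 837 cm⁴.

I_xx ≈ 4800 cm⁴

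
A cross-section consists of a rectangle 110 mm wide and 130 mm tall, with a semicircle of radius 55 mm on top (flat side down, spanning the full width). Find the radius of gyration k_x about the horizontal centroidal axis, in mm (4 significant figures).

k_x ≈ 50.70 mm

Split into non-overlapping primitives; take the origin at the lower-left of the bounding box.
Rectangular body: 110 × 130, A = 14 300 mm², y = 65 mm, Ī = 20 139 167 mm⁴.
Semicircular cap: semicircle r = 55, A = 4751.66 mm², y = 153.343 mm, Ī = 1 004 345 mm⁴.
Centroid: ȳ = ΣA·y / ΣA = 87.0335 mm.
Transfer each piece to the horizontal centroidal axis using Ī + A·d² with d = y − 87.0335:
  rectangular body: d = -22.0335 mm → contributes +27 081 453 mm⁴
  semicircular cap: d = 66.3092 mm → contributes +21 896 985 mm⁴
Total I = 48 978 438 mm⁴.
Radius of gyration: k = √(I/A) = √(48 978 438 / 19051.7) = 50.7033 mm.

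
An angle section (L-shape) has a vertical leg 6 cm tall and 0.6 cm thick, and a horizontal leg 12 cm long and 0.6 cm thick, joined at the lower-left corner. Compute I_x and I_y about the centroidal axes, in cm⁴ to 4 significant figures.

Decompose the section into non-overlapping parts with the origin at the bottom-left of its bounding rectangle.
Vertical leg: 0.6 × 6, A = 3.6 cm², y = 3 cm, Ī = 10.8 cm⁴.
Horizontal leg (remainder): 11.4 × 0.6, A = 6.84 cm², y = 0.3 cm, Ī = 0.2052 cm⁴.
Centroid: ȳ = ΣA·y / ΣA = 1.23103 cm.
Transfer each piece to the centroidal x-axis using Ī + A·d² with d = y − 1.23103:
  vertical leg: d = 1.76897 cm → contributes +22.0653 cm⁴
  horizontal leg (remainder): d = -0.931034 cm → contributes +6.13428 cm⁴
Total I = 28.1995 cm⁴.
For the y-axis: x̄ = 4.23103 cm.
Repeating about the centroidal y-axis gives I_y = 159.096 cm⁴.

I_x ≈ 28.20 cm⁴, I_y ≈ 159.1 cm⁴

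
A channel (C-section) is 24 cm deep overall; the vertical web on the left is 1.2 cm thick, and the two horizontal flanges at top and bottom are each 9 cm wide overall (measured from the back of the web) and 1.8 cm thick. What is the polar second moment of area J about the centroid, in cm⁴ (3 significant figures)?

Decompose the section into non-overlapping parts with the origin at the bottom-left of its bounding rectangle.
Web: 1.2 × 24, A = 28.8 cm², y = 12 cm, Ī = 1382.4 cm⁴.
Top flange (beyond web): 7.8 × 1.8, A = 14.04 cm², y = 23.1 cm, Ī = 3.7908 cm⁴.
Bottom flange (beyond web): 7.8 × 1.8, A = 14.04 cm², y = 0.9 cm, Ī = 3.7908 cm⁴.
By symmetry the centroid is at mid-height, ȳ = 12 cm.
Transfer each piece to the centroidal x-axis using Ī + A·d² with d = y − 12:
  web: d = 0 cm → contributes +1382.4 cm⁴
  top flange (beyond web): d = 11.1 cm → contributes +1733.7 cm⁴
  bottom flange (beyond web): d = -11.1 cm → contributes +1733.7 cm⁴
Total I = 4849.7 cm⁴.
For the y-axis: x̄ = 2.8215 cm.
Repeating about the centroidal y-axis gives I_y = 433.73 cm⁴.
Polar second moment: J = I_x + I_y = 5283.4 cm⁴.

J ≈ 5280 cm⁴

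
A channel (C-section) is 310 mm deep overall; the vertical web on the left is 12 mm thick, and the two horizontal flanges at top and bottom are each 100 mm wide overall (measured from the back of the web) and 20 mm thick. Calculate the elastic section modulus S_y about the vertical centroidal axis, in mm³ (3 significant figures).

S_y ≈ 9.81 × 10⁴ mm³

Decompose the section into non-overlapping parts with the origin at the bottom-left of its bounding rectangle.
Web: 12 × 310, A = 3 720 mm², x = 6 mm, Ī = 44 640 mm⁴.
Top flange (beyond web): 88 × 20, A = 1 760 mm², x = 56 mm, Ī = 1 135 787 mm⁴.
Bottom flange (beyond web): 88 × 20, A = 1 760 mm², x = 56 mm, Ī = 1 135 787 mm⁴.
Centroid: x̄ = ΣA·x / ΣA = 30.309 mm.
Transfer each piece to the vertical centroidal axis using Ī + A·d² with d = x − 30.309:
  web: d = -24.309 mm → contributes +2 242 961 mm⁴
  top flange (beyond web): d = 25.691 mm → contributes +2 297 400 mm⁴
  bottom flange (beyond web): d = 25.691 mm → contributes +2 297 400 mm⁴
Total I = 6 837 760 mm⁴.
Extreme fibre distance c = 69.691 mm; S = I/c = 98 116 mm³.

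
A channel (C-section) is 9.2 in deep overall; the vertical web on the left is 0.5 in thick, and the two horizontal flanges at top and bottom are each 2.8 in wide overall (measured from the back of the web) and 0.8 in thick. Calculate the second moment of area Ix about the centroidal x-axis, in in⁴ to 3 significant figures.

Ix ≈ 97.6 in⁴

Treat the section as a set of non-overlapping primitives; coordinates are from the bounding-box lower-left.
Web: 0.5 × 9.2, A = 4.6 in², y = 4.6 in, Ī = 32.445 in⁴.
Top flange (beyond web): 2.3 × 0.8, A = 1.84 in², y = 8.8 in, Ī = 0.098133 in⁴.
Bottom flange (beyond web): 2.3 × 0.8, A = 1.84 in², y = 0.4 in, Ī = 0.098133 in⁴.
By symmetry the centroid is at mid-height, ȳ = 4.6 in.
Transfer each piece to the centroidal x-axis using Ī + A·d² with d = y − 4.6:
  web: d = 0 in → contributes +32.445 in⁴
  top flange (beyond web): d = 4.2 in → contributes +32.556 in⁴
  bottom flange (beyond web): d = -4.2 in → contributes +32.556 in⁴
Total I = 97.557 in⁴.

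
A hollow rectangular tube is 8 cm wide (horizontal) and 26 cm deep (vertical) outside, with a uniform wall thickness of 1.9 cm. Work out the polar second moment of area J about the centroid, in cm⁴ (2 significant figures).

Break the section into simple shapes (no overlaps), measuring from the bottom-left corner of the bounding box.
Outer rectangle: 8 × 26, A = 208 cm², y = 13 cm, Ī = 11 717 cm⁴.
Inner void (subtracted): 4.2 × 22.2, A = 93.24 cm², y = 13 cm, Ī = 3 829 cm⁴.
By symmetry the centroid is at mid-height, ȳ = 13 cm.
All pieces are centred on the centroidal x-axis, so I = ΣĪ (holes subtracted) = 7 888 cm⁴.
Repeating about the centroidal y-axis gives I_y = 972.3 cm⁴.
Polar second moment: J = I_x + I_y = 8 860 cm⁴.

J ≈ 8900 cm⁴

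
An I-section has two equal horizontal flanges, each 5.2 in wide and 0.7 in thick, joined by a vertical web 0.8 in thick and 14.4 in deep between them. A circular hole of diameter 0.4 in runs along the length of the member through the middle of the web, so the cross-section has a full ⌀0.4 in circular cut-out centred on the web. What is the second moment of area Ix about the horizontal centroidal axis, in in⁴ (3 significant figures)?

Split into non-overlapping primitives; take the origin at the lower-left of the bounding box.
Bottom flange: 5.2 × 0.7, A = 3.64 in², y = 0.35 in, Ī = 0.14863 in⁴.
Web: 0.8 × 14.4, A = 11.52 in², y = 7.9 in, Ī = 199.07 in⁴.
Top flange: 5.2 × 0.7, A = 3.64 in², y = 15.45 in, Ī = 0.14863 in⁴.
Hole (subtracted): ⌀0.4, A = 0.12566 in², y = 7.9 in, Ī = 0.0012566 in⁴.
By symmetry the centroid is at mid-height, ȳ = 7.9 in.
Transfer each piece to the horizontal centroidal axis using Ī + A·d² with d = y − 7.9:
  bottom flange: d = -7.55 in → contributes +207.64 in⁴
  web: d = 0 in → contributes +199.07 in⁴
  top flange: d = 7.55 in → contributes +207.64 in⁴
  hole: d = 0 in → contributes −0.0012566 in⁴
Total I = 614.34 in⁴.

Ix ≈ 614 in⁴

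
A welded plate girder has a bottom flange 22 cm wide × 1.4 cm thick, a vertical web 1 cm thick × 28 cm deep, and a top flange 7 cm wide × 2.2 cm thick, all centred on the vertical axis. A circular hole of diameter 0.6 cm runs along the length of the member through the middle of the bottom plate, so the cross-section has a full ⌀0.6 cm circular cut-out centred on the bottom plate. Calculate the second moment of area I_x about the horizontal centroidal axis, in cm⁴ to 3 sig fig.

I_x ≈ 1.13 × 10⁴ cm⁴

Treat the section as a set of non-overlapping primitives; coordinates are from the bounding-box lower-left.
Bottom plate: 22 × 1.4, A = 30.8 cm², y = 0.7 cm, Ī = 5.0307 cm⁴.
Web plate: 1 × 28, A = 28 cm², y = 15.4 cm, Ī = 1829.3 cm⁴.
Top plate: 7 × 2.2, A = 15.4 cm², y = 30.5 cm, Ī = 6.2113 cm⁴.
Hole (subtracted): ⌀0.6, A = 0.28274 cm², y = 0.7 cm, Ī = 0.0063617 cm⁴.
Centroid: ȳ = ΣA·y / ΣA = 12.477 cm.
Transfer each piece to the horizontal centroidal axis using Ī + A·d² with d = y − 12.477:
  bottom plate: d = -11.777 cm → contributes +4276.9 cm⁴
  web plate: d = 2.923 cm → contributes +2068.6 cm⁴
  top plate: d = 18.023 cm → contributes +5008.6 cm⁴
  hole: d = -11.777 cm → contributes −39.222 cm⁴
Total I = 11 315 cm⁴.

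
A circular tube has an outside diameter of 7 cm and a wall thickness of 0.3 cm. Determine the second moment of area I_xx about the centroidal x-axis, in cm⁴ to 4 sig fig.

I_xx ≈ 35.50 cm⁴

Split into non-overlapping primitives; take the origin at the lower-left of the bounding box.
Outer circle: ⌀7, A = 38.4845 cm², y = 3.5 cm, Ī = 117.859 cm⁴.
Bore (subtracted): ⌀6.4, A = 32.1699 cm², y = 3.5 cm, Ī = 82.355 cm⁴.
By symmetry the centroid is at mid-height, ȳ = 3.5 cm.
All pieces are centred on the centroidal x-axis, so I = ΣĪ (holes subtracted) = 35.5038 cm⁴.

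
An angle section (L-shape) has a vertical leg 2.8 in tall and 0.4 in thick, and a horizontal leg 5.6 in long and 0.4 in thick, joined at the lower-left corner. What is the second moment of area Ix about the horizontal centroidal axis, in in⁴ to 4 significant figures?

Ix ≈ 1.808 in⁴

Decompose the section into non-overlapping parts with the origin at the bottom-left of its bounding rectangle.
Vertical leg: 0.4 × 2.8, A = 1.12 in², y = 1.4 in, Ī = 0.731733 in⁴.
Horizontal leg (remainder): 5.2 × 0.4, A = 2.08 in², y = 0.2 in, Ī = 0.0277333 in⁴.
Centroid: ȳ = ΣA·y / ΣA = 0.62 in.
Transfer each piece to the horizontal centroidal axis using Ī + A·d² with d = y − 0.62:
  vertical leg: d = 0.78 in → contributes +1.41314 in⁴
  horizontal leg (remainder): d = -0.42 in → contributes +0.394645 in⁴
Total I = 1.80779 in⁴.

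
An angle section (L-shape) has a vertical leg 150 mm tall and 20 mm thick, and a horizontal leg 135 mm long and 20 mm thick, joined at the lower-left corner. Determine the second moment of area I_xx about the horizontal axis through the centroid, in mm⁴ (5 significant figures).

I_xx ≈ 1.1202 × 10⁷ mm⁴

Treat the section as a set of non-overlapping primitives; coordinates are from the bounding-box lower-left.
Vertical leg: 20 × 150, A = 3 000 mm², y = 75 mm, Ī = 5 625 000 mm⁴.
Horizontal leg (remainder): 115 × 20, A = 2 300 mm², y = 10 mm, Ī = 76666.67 mm⁴.
Centroid: ȳ = ΣA·y / ΣA = 46.79245 mm.
Transfer each piece to the horizontal axis through the centroid using Ī + A·d² with d = y − 46.79245:
  vertical leg: d = 28.20755 mm → contributes +8 011 997 mm⁴
  horizontal leg (remainder): d = -36.79245 mm → contributes +3 190 141 mm⁴
Total I = 11 202 138 mm⁴.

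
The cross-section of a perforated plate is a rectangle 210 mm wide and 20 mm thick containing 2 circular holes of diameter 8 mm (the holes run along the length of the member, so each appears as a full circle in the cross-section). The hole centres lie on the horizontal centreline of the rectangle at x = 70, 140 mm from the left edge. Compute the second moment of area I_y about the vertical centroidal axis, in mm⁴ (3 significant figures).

I_y ≈ 1.53 × 10⁷ mm⁴

Break the section into simple shapes (no overlaps), measuring from the bottom-left corner of the bounding box.
Plate: 210 × 20, A = 4 200 mm², x = 105 mm, Ī = 15 435 000 mm⁴.
Hole 1 (subtracted): ⌀8, A = 50.265 mm², x = 70 mm, Ī = 201.06 mm⁴.
Hole 2 (subtracted): ⌀8, A = 50.265 mm², x = 140 mm, Ī = 201.06 mm⁴.
By symmetry the centroid is at mid-width, x̄ = 105 mm.
Transfer each piece to the vertical centroidal axis using Ī + A·d² with d = x − 105:
  plate: d = 0 mm → contributes +15 435 000 mm⁴
  hole 1: d = -35 mm → contributes −61 776 mm⁴
  hole 2: d = 35 mm → contributes −61 776 mm⁴
Total I = 15 311 447 mm⁴.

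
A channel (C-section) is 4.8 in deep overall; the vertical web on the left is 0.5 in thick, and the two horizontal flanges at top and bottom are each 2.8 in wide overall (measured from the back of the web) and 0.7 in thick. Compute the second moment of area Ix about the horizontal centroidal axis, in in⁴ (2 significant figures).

Split into non-overlapping primitives; take the origin at the lower-left of the bounding box.
Web: 0.5 × 4.8, A = 2.4 in², y = 2.4 in, Ī = 4.608 in⁴.
Top flange (beyond web): 2.3 × 0.7, A = 1.61 in², y = 4.45 in, Ī = 0.06574 in⁴.
Bottom flange (beyond web): 2.3 × 0.7, A = 1.61 in², y = 0.35 in, Ī = 0.06574 in⁴.
By symmetry the centroid is at mid-height, ȳ = 2.4 in.
Transfer each piece to the horizontal centroidal axis using Ī + A·d² with d = y − 2.4:
  web: d = 0 in → contributes +4.608 in⁴
  top flange (beyond web): d = 2.05 in → contributes +6.832 in⁴
  bottom flange (beyond web): d = -2.05 in → contributes +6.832 in⁴
Total I = 18.27 in⁴.

Ix ≈ 18 in⁴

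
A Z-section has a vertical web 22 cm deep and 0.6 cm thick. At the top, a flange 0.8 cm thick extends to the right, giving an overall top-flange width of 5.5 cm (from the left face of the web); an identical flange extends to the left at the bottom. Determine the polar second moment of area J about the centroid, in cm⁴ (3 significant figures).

J ≈ 1490 cm⁴

Break the section into simple shapes (no overlaps), measuring from the bottom-left corner of the bounding box.
Web: 0.6 × 22, A = 13.2 cm², y = 11 cm, Ī = 532.4 cm⁴.
Top flange (beyond web): 4.9 × 0.8, A = 3.92 cm², y = 21.6 cm, Ī = 0.20907 cm⁴.
Bottom flange (beyond web): 4.9 × 0.8, A = 3.92 cm², y = 0.4 cm, Ī = 0.20907 cm⁴.
Centroid: ȳ = ΣA·y / ΣA = 11 cm.
Transfer each piece to the centroidal x-axis using Ī + A·d² with d = y − 11:
  web: d = 0 cm → contributes +532.4 cm⁴
  top flange (beyond web): d = 10.6 cm → contributes +440.66 cm⁴
  bottom flange (beyond web): d = -10.6 cm → contributes +440.66 cm⁴
Total I = 1413.7 cm⁴.
For the y-axis: x̄ = 5.2 cm.
Repeating about the centroidal y-axis gives I_y = 75.373 cm⁴.
Polar second moment: J = I_x + I_y = 1489.1 cm⁴.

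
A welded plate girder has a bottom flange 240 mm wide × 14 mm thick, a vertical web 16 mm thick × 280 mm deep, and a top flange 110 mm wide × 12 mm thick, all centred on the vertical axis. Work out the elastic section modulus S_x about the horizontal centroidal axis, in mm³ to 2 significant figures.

S_x ≈ 6.5 × 10⁵ mm³

Split into non-overlapping primitives; take the origin at the lower-left of the bounding box.
Bottom plate: 240 × 14, A = 3 360 mm², y = 7 mm, Ī = 54 880 mm⁴.
Web plate: 16 × 280, A = 4 480 mm², y = 154 mm, Ī = 29 269 333 mm⁴.
Top plate: 110 × 12, A = 1 320 mm², y = 300 mm, Ī = 15 840 mm⁴.
Centroid: ȳ = ΣA·y / ΣA = 121.1 mm.
Transfer each piece to the horizontal centroidal axis using Ī + A·d² with d = y − 121.1:
  bottom plate: d = -114.1 mm → contributes +43 811 811 mm⁴
  web plate: d = 32.88 mm → contributes +34 113 254 mm⁴
  top plate: d = 178.9 mm → contributes +42 254 262 mm⁴
Total I = 120 179 326 mm⁴.
Extreme fibre distance c = 184.9 mm; S = I/c = 650 032 mm³.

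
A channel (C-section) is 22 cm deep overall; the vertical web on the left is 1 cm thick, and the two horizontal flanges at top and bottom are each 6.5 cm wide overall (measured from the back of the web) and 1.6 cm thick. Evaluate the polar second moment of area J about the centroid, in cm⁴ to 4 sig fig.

J ≈ 2872 cm⁴

Split into non-overlapping primitives; take the origin at the lower-left of the bounding box.
Web: 1 × 22, A = 22 cm², y = 11 cm, Ī = 887.333 cm⁴.
Top flange (beyond web): 5.5 × 1.6, A = 8.8 cm², y = 21.2 cm, Ī = 1.87733 cm⁴.
Bottom flange (beyond web): 5.5 × 1.6, A = 8.8 cm², y = 0.8 cm, Ī = 1.87733 cm⁴.
By symmetry the centroid is at mid-height, ȳ = 11 cm.
Transfer each piece to the centroidal x-axis using Ī + A·d² with d = y − 11:
  web: d = 0 cm → contributes +887.333 cm⁴
  top flange (beyond web): d = 10.2 cm → contributes +917.429 cm⁴
  bottom flange (beyond web): d = -10.2 cm → contributes +917.429 cm⁴
Total I = 2722.19 cm⁴.
For the y-axis: x̄ = 1.94444 cm.
Repeating about the centroidal y-axis gives I_y = 149.478 cm⁴.
Polar second moment: J = I_x + I_y = 2871.67 cm⁴.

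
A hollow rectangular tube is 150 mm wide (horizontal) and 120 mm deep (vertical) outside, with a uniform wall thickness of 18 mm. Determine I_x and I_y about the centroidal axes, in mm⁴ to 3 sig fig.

I_x ≈ 1.60 × 10⁷ mm⁴, I_y ≈ 2.34 × 10⁷ mm⁴

Break the section into simple shapes (no overlaps), measuring from the bottom-left corner of the bounding box.
Outer rectangle: 150 × 120, A = 18 000 mm², y = 60 mm, Ī = 21 600 000 mm⁴.
Inner void (subtracted): 114 × 84, A = 9 576 mm², y = 60 mm, Ī = 5 630 688 mm⁴.
By symmetry the centroid is at mid-height, ȳ = 60 mm.
All pieces are centred on the centroidal x-axis, so I = ΣĪ (holes subtracted) = 15 969 312 mm⁴.
Repeating about the centroidal y-axis gives I_y = 23 379 192 mm⁴.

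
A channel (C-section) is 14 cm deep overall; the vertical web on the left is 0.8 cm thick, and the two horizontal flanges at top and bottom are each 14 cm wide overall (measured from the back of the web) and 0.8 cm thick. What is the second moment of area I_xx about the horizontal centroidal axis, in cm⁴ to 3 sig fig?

I_xx ≈ 1100 cm⁴

Treat the section as a set of non-overlapping primitives; coordinates are from the bounding-box lower-left.
Web: 0.8 × 14, A = 11.2 cm², y = 7 cm, Ī = 182.93 cm⁴.
Top flange (beyond web): 13.2 × 0.8, A = 10.56 cm², y = 13.6 cm, Ī = 0.5632 cm⁴.
Bottom flange (beyond web): 13.2 × 0.8, A = 10.56 cm², y = 0.4 cm, Ī = 0.5632 cm⁴.
By symmetry the centroid is at mid-height, ȳ = 7 cm.
Transfer each piece to the horizontal centroidal axis using Ī + A·d² with d = y − 7:
  web: d = 0 cm → contributes +182.93 cm⁴
  top flange (beyond web): d = 6.6 cm → contributes +460.56 cm⁴
  bottom flange (beyond web): d = -6.6 cm → contributes +460.56 cm⁴
Total I = 1 104 cm⁴.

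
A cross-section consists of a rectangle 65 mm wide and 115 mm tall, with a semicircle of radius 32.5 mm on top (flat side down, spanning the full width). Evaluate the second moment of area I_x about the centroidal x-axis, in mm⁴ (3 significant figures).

I_x ≈ 1.53 × 10⁷ mm⁴

Decompose the section into non-overlapping parts with the origin at the bottom-left of its bounding rectangle.
Rectangular body: 65 × 115, A = 7 475 mm², y = 57.5 mm, Ī = 8 238 073 mm⁴.
Semicircular cap: semicircle r = 32.5, A = 1659.2 mm², y = 128.79 mm, Ī = 122 452 mm⁴.
Centroid: ȳ = ΣA·y / ΣA = 70.45 mm.
Transfer each piece to the centroidal x-axis using Ī + A·d² with d = y − 70.45:
  rectangular body: d = -12.95 mm → contributes +9 491 638 mm⁴
  semicircular cap: d = 58.343 mm → contributes +5 770 149 mm⁴
Total I = 15 261 786 mm⁴.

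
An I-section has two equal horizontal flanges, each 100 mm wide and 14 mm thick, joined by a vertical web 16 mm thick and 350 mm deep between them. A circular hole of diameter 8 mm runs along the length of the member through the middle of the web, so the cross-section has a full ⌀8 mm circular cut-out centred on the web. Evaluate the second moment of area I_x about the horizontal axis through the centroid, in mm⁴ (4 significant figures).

Decompose the section into non-overlapping parts with the origin at the bottom-left of its bounding rectangle.
Bottom flange: 100 × 14, A = 1 400 mm², y = 7 mm, Ī = 22866.7 mm⁴.
Web: 16 × 350, A = 5 600 mm², y = 189 mm, Ī = 57 166 667 mm⁴.
Top flange: 100 × 14, A = 1 400 mm², y = 371 mm, Ī = 22866.7 mm⁴.
Hole (subtracted): ⌀8, A = 50.2655 mm², y = 189 mm, Ī = 201.062 mm⁴.
By symmetry the centroid is at mid-height, ȳ = 189 mm.
Transfer each piece to the horizontal axis through the centroid using Ī + A·d² with d = y − 189:
  bottom flange: d = -182 mm → contributes +46 396 467 mm⁴
  web: d = 0 mm → contributes +57 166 667 mm⁴
  top flange: d = 182 mm → contributes +46 396 467 mm⁴
  hole: d = 0 mm → contributes −201.062 mm⁴
Total I = 149 959 399 mm⁴.

I_x ≈ 1.500 × 10⁸ mm⁴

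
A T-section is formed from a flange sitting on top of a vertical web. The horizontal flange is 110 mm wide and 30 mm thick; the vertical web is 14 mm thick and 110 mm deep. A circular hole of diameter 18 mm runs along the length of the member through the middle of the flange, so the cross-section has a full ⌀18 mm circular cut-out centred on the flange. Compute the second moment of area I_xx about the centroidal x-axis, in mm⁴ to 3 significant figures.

Split into non-overlapping primitives; take the origin at the lower-left of the bounding box.
Flange: 110 × 30, A = 3 300 mm², y = 125 mm, Ī = 247 500 mm⁴.
Web: 14 × 110, A = 1 540 mm², y = 55 mm, Ī = 1 552 833 mm⁴.
Hole (subtracted): ⌀18, A = 254.47 mm², y = 125 mm, Ī = 5 153 mm⁴.
Centroid: ȳ = ΣA·y / ΣA = 101.49 mm.
Transfer each piece to the centroidal x-axis using Ī + A·d² with d = y − 101.49:
  flange: d = 23.509 mm → contributes +2 071 279 mm⁴
  web: d = -46.491 mm → contributes +4 881 448 mm⁴
  hole: d = 23.509 mm → contributes −145 788 mm⁴
Total I = 6 806 939 mm⁴.

I_xx ≈ 6.81 × 10⁶ mm⁴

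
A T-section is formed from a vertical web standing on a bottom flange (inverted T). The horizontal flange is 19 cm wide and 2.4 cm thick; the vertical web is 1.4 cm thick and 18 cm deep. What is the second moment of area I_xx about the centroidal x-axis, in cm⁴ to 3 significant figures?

Split into non-overlapping primitives; take the origin at the lower-left of the bounding box.
Flange: 19 × 2.4, A = 45.6 cm², y = 1.2 cm, Ī = 21.888 cm⁴.
Web: 1.4 × 18, A = 25.2 cm², y = 11.4 cm, Ī = 680.4 cm⁴.
Centroid: ȳ = ΣA·y / ΣA = 4.8305 cm.
Transfer each piece to the centroidal x-axis using Ī + A·d² with d = y − 4.8305:
  flange: d = -3.6305 cm → contributes +622.92 cm⁴
  web: d = 6.5695 cm → contributes +1 768 cm⁴
Total I = 2390.9 cm⁴.

I_xx ≈ 2390 cm⁴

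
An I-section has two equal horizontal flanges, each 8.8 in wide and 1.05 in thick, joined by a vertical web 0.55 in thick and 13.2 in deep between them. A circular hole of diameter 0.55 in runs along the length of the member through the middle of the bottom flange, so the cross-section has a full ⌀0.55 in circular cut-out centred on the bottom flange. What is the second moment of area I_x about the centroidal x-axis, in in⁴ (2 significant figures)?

I_x ≈ 1000 in⁴

Split into non-overlapping primitives; take the origin at the lower-left of the bounding box.
Bottom flange: 8.8 × 1.05, A = 9.24 in², y = 0.525 in, Ī = 0.8489 in⁴.
Web: 0.55 × 13.2, A = 7.26 in², y = 7.65 in, Ī = 105.4 in⁴.
Top flange: 8.8 × 1.05, A = 9.24 in², y = 14.78 in, Ī = 0.8489 in⁴.
Hole (subtracted): ⌀0.55, A = 0.2376 in², y = 0.525 in, Ī = 0.004492 in⁴.
Centroid: ȳ = ΣA·y / ΣA = 7.716 in.
Transfer each piece to the centroidal x-axis using Ī + A·d² with d = y − 7.716:
  bottom flange: d = -7.191 in → contributes +478.7 in⁴
  web: d = -0.06638 in → contributes +105.4 in⁴
  top flange: d = 7.059 in → contributes +461.2 in⁴
  hole: d = -7.191 in → contributes −12.29 in⁴
Total I = 1 033 in⁴.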